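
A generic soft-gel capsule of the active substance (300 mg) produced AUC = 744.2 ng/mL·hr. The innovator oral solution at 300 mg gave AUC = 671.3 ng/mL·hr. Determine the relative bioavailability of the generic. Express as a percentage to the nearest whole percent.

F_rel = 111%

F_rel = (AUC_test/D_test) / (AUC_ref/D_ref)
      = (744.2/300) / (671.3/300)
      = 2.48067 / 2.23767 = 1.1086 = 110.86%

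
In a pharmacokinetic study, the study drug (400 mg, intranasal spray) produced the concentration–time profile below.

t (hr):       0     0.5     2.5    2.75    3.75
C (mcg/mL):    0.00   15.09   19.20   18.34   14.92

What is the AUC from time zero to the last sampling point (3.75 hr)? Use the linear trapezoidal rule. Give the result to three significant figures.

Trapezoidal AUC_0→3.75:
  [0→0.5]: (0.00+15.09)/2 × 0.5 = 3.7725
  [0.5→2.5]: (15.09+19.20)/2 × 2 = 34.29
  [2.5→2.75]: (19.20+18.34)/2 × 0.25 = 4.6925
  [2.75→3.75]: (18.34+14.92)/2 × 1 = 16.63
  Sum = 59.385 mcg/mL·hr

AUC = 59.4 mcg/mL·hr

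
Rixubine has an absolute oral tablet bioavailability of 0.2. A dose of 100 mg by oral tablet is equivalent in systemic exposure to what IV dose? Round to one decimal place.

D_iv = 20.0 mg

Systemic exposure from an extravascular dose = F × D_ev, so the equivalent IV dose is F × D_ev.
D_iv = F × D_ev = 0.2 × 100 = 20 mg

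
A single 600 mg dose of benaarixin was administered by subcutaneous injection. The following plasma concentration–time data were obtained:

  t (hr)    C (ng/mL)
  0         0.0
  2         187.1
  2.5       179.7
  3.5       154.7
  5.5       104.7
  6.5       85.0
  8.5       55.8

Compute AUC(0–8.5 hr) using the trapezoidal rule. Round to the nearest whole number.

AUC = 941 ng/mL·hr

Trapezoidal AUC_0→8.5:
  [0→2]: (0.0+187.1)/2 × 2 = 187.1
  [2→2.5]: (187.1+179.7)/2 × 0.5 = 91.7
  [2.5→3.5]: (179.7+154.7)/2 × 1 = 167.2
  [3.5→5.5]: (154.7+104.7)/2 × 2 = 259.4
  [5.5→6.5]: (104.7+85.0)/2 × 1 = 94.85
  [6.5→8.5]: (85.0+55.8)/2 × 2 = 140.8
  Sum = 941.05 ng/mL·hr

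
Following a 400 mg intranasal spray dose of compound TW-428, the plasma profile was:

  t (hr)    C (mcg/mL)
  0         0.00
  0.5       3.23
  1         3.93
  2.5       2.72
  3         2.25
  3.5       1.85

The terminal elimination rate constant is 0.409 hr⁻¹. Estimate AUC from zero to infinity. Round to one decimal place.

Trapezoidal AUC_0→3.5:
  [0→0.5]: (0.00+3.23)/2 × 0.5 = 0.8075
  [0.5→1]: (3.23+3.93)/2 × 0.5 = 1.79
  [1→2.5]: (3.93+2.72)/2 × 1.5 = 4.9875
  [2.5→3]: (2.72+2.25)/2 × 0.5 = 1.2425
  [3→3.5]: (2.25+1.85)/2 × 0.5 = 1.025
  Sum = 9.8525 mcg/mL·hr
Extrapolated tail: C_last / k_e = 1.85 / 0.409 = 4.523
AUC_0→∞ = 9.8525 + 4.523 = 14.3755 mcg/mL·hr

AUC = 14.4 mcg/mL·hr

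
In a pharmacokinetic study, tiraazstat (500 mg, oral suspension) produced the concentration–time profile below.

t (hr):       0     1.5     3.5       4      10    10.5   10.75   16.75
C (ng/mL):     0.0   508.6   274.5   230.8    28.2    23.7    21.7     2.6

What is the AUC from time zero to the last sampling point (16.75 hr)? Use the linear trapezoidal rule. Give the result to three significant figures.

AUC = 2160 ng/mL·hr

Trapezoidal AUC_0→16.75:
  [0→1.5]: (0.0+508.6)/2 × 1.5 = 381.45
  [1.5→3.5]: (508.6+274.5)/2 × 2 = 783.1
  [3.5→4]: (274.5+230.8)/2 × 0.5 = 126.325
  [4→10]: (230.8+28.2)/2 × 6 = 777.0
  [10→10.5]: (28.2+23.7)/2 × 0.5 = 12.975
  [10.5→10.75]: (23.7+21.7)/2 × 0.25 = 5.675
  [10.75→16.75]: (21.7+2.6)/2 × 6 = 72.9
  Sum = 2159.425 ng/mL·hr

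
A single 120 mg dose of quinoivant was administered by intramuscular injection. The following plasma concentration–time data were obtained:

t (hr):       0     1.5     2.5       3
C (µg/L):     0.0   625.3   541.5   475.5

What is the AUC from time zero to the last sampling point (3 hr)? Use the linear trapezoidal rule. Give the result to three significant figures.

AUC = 1310 µg/L·hr

Trapezoidal AUC_0→3:
  [0→1.5]: (0.0+625.3)/2 × 1.5 = 468.975
  [1.5→2.5]: (625.3+541.5)/2 × 1 = 583.4
  [2.5→3]: (541.5+475.5)/2 × 0.5 = 254.25
  Sum = 1306.625 µg/L·hr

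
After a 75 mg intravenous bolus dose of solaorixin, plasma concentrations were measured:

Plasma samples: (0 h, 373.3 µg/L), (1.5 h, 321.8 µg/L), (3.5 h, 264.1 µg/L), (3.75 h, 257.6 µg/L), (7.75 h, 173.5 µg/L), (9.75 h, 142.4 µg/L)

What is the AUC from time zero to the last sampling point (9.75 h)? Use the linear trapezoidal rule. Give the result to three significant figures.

Trapezoidal AUC_0→9.75:
  [0→1.5]: (373.3+321.8)/2 × 1.5 = 521.325
  [1.5→3.5]: (321.8+264.1)/2 × 2 = 585.9
  [3.5→3.75]: (264.1+257.6)/2 × 0.25 = 65.2125
  [3.75→7.75]: (257.6+173.5)/2 × 4 = 862.2
  [7.75→9.75]: (173.5+142.4)/2 × 2 = 315.9
  Sum = 2350.5375 µg/L·h

AUC = 2350 µg/L·h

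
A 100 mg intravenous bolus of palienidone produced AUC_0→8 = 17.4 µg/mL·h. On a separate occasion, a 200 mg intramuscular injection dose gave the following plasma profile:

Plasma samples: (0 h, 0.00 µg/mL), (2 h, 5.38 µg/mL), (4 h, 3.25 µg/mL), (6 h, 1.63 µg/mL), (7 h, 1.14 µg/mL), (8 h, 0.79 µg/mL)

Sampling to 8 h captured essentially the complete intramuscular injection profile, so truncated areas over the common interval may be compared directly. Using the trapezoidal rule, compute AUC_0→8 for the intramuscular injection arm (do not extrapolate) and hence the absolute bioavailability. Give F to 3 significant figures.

F = 0.610

Trapezoidal AUC_0→8 (intramuscular injection):
  [0→2]: (0.00+5.38)/2 × 2 = 5.38
  [2→4]: (5.38+3.25)/2 × 2 = 8.63
  [4→6]: (3.25+1.63)/2 × 2 = 4.88
  [6→7]: (1.63+1.14)/2 × 1 = 1.385
  [7→8]: (1.14+0.79)/2 × 1 = 0.965
  Sum = 21.24 µg/mL·h
F = (AUC_ev/D_ev)/(AUC_iv/D_iv) = (21.24/200)/(17.4/100) = 0.1062/0.174 = 0.6103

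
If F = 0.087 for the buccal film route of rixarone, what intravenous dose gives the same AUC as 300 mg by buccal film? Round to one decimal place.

D_iv = 26.1 mg

Systemic exposure from an extravascular dose = F × D_ev, so the equivalent IV dose is F × D_ev.
D_iv = F × D_ev = 0.087 × 300 = 26.1 mg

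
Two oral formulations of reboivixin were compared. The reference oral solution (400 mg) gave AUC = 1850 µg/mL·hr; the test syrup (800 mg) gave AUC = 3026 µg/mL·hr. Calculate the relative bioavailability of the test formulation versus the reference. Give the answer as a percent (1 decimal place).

F_rel = 81.8%

F_rel = (AUC_test/D_test) / (AUC_ref/D_ref)
      = (3026/800) / (1850/400)
      = 3.7825 / 4.625 = 0.8178 = 81.78%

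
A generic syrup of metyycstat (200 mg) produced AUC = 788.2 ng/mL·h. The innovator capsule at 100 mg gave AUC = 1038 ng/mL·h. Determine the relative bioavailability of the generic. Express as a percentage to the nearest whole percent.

F_rel = (AUC_test/D_test) / (AUC_ref/D_ref)
      = (788.2/200) / (1038/100)
      = 3.941 / 10.38 = 0.3797 = 37.97%

F_rel = 38%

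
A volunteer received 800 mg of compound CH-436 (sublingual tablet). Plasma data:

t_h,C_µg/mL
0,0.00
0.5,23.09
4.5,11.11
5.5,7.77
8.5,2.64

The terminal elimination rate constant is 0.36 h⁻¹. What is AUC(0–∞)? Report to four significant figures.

AUC = 106.6 µg/mL·h

Trapezoidal AUC_0→8.5:
  [0→0.5]: (0.00+23.09)/2 × 0.5 = 5.7725
  [0.5→4.5]: (23.09+11.11)/2 × 4 = 68.4
  [4.5→5.5]: (11.11+7.77)/2 × 1 = 9.44
  [5.5→8.5]: (7.77+2.64)/2 × 3 = 15.615
  Sum = 99.2275 µg/mL·h
Extrapolated tail: C_last / k_e = 2.64 / 0.36 = 7.333
AUC_0→∞ = 99.2275 + 7.333 = 106.5605 µg/mL·h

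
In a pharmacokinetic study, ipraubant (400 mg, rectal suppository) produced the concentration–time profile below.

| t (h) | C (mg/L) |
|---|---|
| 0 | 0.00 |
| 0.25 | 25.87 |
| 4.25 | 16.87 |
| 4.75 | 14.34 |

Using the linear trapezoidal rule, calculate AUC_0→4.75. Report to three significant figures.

AUC = 96.5 mg/L·h

Trapezoidal AUC_0→4.75:
  [0→0.25]: (0.00+25.87)/2 × 0.25 = 3.23375
  [0.25→4.25]: (25.87+16.87)/2 × 4 = 85.48
  [4.25→4.75]: (16.87+14.34)/2 × 0.5 = 7.8025
  Sum = 96.51625 mg/L·h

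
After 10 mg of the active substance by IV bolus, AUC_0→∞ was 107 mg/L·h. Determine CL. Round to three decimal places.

CL = 0.093 L/h

CL = Dose_iv / AUC_0→∞
   = 10 / 107 = 0.0934579 L/h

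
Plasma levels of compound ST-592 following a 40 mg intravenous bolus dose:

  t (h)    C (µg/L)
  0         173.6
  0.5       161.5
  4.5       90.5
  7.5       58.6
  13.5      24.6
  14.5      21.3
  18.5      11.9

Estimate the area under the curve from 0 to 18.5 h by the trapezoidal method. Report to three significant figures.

Trapezoidal AUC_0→18.5:
  [0→0.5]: (173.6+161.5)/2 × 0.5 = 83.775
  [0.5→4.5]: (161.5+90.5)/2 × 4 = 504.0
  [4.5→7.5]: (90.5+58.6)/2 × 3 = 223.65
  [7.5→13.5]: (58.6+24.6)/2 × 6 = 249.6
  [13.5→14.5]: (24.6+21.3)/2 × 1 = 22.95
  [14.5→18.5]: (21.3+11.9)/2 × 4 = 66.4
  Sum = 1150.375 µg/L·h

AUC = 1150 µg/L·h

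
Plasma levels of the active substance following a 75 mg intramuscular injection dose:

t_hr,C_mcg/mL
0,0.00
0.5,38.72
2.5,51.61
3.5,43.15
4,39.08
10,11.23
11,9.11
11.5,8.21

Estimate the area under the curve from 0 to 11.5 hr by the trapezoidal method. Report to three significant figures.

AUC = 333 mcg/mL·hr

Trapezoidal AUC_0→11.5:
  [0→0.5]: (0.00+38.72)/2 × 0.5 = 9.68
  [0.5→2.5]: (38.72+51.61)/2 × 2 = 90.33
  [2.5→3.5]: (51.61+43.15)/2 × 1 = 47.38
  [3.5→4]: (43.15+39.08)/2 × 0.5 = 20.5575
  [4→10]: (39.08+11.23)/2 × 6 = 150.93
  [10→11]: (11.23+9.11)/2 × 1 = 10.17
  [11→11.5]: (9.11+8.21)/2 × 0.5 = 4.33
  Sum = 333.3775 mcg/mL·hr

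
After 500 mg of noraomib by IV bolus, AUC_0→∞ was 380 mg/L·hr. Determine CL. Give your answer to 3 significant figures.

CL = Dose_iv / AUC_0→∞
   = 500 / 380 = 1.31579 L/hr

CL = 1.32 L/hr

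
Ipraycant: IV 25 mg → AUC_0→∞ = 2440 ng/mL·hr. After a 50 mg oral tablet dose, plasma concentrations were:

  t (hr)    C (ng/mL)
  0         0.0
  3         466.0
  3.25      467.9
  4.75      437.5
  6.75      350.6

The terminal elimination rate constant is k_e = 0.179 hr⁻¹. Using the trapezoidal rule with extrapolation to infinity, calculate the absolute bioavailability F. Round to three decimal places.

Trapezoidal AUC_0→6.75 (oral tablet):
  [0→3]: (0.0+466.0)/2 × 3 = 699.0
  [3→3.25]: (466.0+467.9)/2 × 0.25 = 116.7375
  [3.25→4.75]: (467.9+437.5)/2 × 1.5 = 679.05
  [4.75→6.75]: (437.5+350.6)/2 × 2 = 788.1
  Sum = 2282.8875 ng/mL·hr
Tail: C_last/k_e = 350.6/0.179 = 1958.659
AUC_0→∞ (oral tablet) = 2282.8875 + 1958.659 = 4241.5465 ng/mL·hr
F = (AUC_ev/D_ev)/(AUC_iv/D_iv) = (4241.5465/50)/(2440/25) = 84.83093/97.6 = 0.8692

F = 0.869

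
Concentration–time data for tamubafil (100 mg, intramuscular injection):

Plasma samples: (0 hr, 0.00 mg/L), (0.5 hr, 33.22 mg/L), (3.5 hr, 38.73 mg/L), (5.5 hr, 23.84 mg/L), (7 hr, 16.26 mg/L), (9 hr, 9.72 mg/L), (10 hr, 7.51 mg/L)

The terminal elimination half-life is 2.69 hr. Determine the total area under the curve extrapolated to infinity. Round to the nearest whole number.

AUC = 273 mg/L·hr

Trapezoidal AUC_0→10:
  [0→0.5]: (0.00+33.22)/2 × 0.5 = 8.305
  [0.5→3.5]: (33.22+38.73)/2 × 3 = 107.925
  [3.5→5.5]: (38.73+23.84)/2 × 2 = 62.57
  [5.5→7]: (23.84+16.26)/2 × 1.5 = 30.075
  [7→9]: (16.26+9.72)/2 × 2 = 25.98
  [9→10]: (9.72+7.51)/2 × 1 = 8.615
  Sum = 243.47 mg/L·hr
k_e = ln2 / t½ = 0.693147 / 2.69 = 0.2577 hr^-1
Extrapolated tail: C_last / k_e = 7.51 / 0.2577 = 29.142
AUC_0→∞ = 243.47 + 29.142 = 272.612 mg/L·hr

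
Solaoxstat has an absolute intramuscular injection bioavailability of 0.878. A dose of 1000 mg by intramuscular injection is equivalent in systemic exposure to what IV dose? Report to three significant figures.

Systemic exposure from an extravascular dose = F × D_ev, so the equivalent IV dose is F × D_ev.
D_iv = F × D_ev = 0.878 × 1000 = 878 mg

D_iv = 878 mg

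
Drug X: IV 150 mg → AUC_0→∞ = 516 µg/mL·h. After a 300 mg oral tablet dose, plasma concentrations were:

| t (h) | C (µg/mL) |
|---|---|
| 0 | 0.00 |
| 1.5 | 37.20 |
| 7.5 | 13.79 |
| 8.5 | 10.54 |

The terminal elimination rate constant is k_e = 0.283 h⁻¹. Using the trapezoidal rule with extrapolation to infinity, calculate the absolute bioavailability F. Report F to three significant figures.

F = 0.223

Trapezoidal AUC_0→8.5 (oral tablet):
  [0→1.5]: (0.00+37.20)/2 × 1.5 = 27.9
  [1.5→7.5]: (37.20+13.79)/2 × 6 = 152.97
  [7.5→8.5]: (13.79+10.54)/2 × 1 = 12.165
  Sum = 193.035 µg/mL·h
Tail: C_last/k_e = 10.54/0.283 = 37.244
AUC_0→∞ (oral tablet) = 193.035 + 37.244 = 230.279 µg/mL·h
F = (AUC_ev/D_ev)/(AUC_iv/D_iv) = (230.279/300)/(516/150) = 0.767597/3.44 = 0.2231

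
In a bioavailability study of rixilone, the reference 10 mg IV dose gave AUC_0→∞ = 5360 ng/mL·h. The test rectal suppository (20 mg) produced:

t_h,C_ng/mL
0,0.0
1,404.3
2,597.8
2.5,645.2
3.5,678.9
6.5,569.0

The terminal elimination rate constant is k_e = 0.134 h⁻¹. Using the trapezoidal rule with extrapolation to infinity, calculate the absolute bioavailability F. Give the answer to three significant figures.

F = 0.727

Trapezoidal AUC_0→6.5 (rectal suppository):
  [0→1]: (0.0+404.3)/2 × 1 = 202.15
  [1→2]: (404.3+597.8)/2 × 1 = 501.05
  [2→2.5]: (597.8+645.2)/2 × 0.5 = 310.75
  [2.5→3.5]: (645.2+678.9)/2 × 1 = 662.05
  [3.5→6.5]: (678.9+569.0)/2 × 3 = 1871.85
  Sum = 3547.85 ng/mL·h
Tail: C_last/k_e = 569.0/0.134 = 4246.269
AUC_0→∞ (rectal suppository) = 3547.85 + 4246.269 = 7794.119 ng/mL·h
F = (AUC_ev/D_ev)/(AUC_iv/D_iv) = (7794.119/20)/(5360/10) = 389.70595/536 = 0.7271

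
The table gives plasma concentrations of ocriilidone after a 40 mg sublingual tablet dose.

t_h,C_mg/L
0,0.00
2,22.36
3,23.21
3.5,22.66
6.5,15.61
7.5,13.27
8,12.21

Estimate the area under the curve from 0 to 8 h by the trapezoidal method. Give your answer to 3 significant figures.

AUC = 135 mg/L·h

Trapezoidal AUC_0→8:
  [0→2]: (0.00+22.36)/2 × 2 = 22.36
  [2→3]: (22.36+23.21)/2 × 1 = 22.785
  [3→3.5]: (23.21+22.66)/2 × 0.5 = 11.4675
  [3.5→6.5]: (22.66+15.61)/2 × 3 = 57.405
  [6.5→7.5]: (15.61+13.27)/2 × 1 = 14.44
  [7.5→8]: (13.27+12.21)/2 × 0.5 = 6.37
  Sum = 134.8275 mg/L·h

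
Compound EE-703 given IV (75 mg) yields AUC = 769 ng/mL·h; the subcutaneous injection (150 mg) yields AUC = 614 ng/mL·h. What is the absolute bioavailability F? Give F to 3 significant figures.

F = (AUC_ev / D_ev) / (AUC_iv / D_iv)
  = (614/150) / (769/75)
  = 4.09333 / 10.2533 = 0.3992

F = 0.399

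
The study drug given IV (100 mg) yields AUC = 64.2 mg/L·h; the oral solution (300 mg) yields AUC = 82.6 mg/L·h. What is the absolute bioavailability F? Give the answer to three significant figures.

F = (AUC_ev / D_ev) / (AUC_iv / D_iv)
  = (82.6/300) / (64.2/100)
  = 0.275333 / 0.642 = 0.4289

F = 0.429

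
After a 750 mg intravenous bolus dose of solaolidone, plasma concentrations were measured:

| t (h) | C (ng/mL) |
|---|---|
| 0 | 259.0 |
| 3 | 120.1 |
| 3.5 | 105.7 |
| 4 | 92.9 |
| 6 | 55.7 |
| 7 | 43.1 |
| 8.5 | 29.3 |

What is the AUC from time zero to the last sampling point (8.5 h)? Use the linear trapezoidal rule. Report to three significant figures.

AUC = 927 ng/mL·h

Trapezoidal AUC_0→8.5:
  [0→3]: (259.0+120.1)/2 × 3 = 568.65
  [3→3.5]: (120.1+105.7)/2 × 0.5 = 56.45
  [3.5→4]: (105.7+92.9)/2 × 0.5 = 49.65
  [4→6]: (92.9+55.7)/2 × 2 = 148.6
  [6→7]: (55.7+43.1)/2 × 1 = 49.4
  [7→8.5]: (43.1+29.3)/2 × 1.5 = 54.3
  Sum = 927.05 ng/mL·h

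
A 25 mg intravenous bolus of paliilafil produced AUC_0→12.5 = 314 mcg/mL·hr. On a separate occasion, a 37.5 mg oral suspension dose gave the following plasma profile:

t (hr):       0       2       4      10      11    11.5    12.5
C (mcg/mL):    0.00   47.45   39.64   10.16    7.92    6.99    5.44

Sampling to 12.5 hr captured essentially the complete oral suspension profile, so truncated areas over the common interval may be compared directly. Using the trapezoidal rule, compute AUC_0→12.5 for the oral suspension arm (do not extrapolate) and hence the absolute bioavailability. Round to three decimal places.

F = 0.643

Trapezoidal AUC_0→12.5 (oral suspension):
  [0→2]: (0.00+47.45)/2 × 2 = 47.45
  [2→4]: (47.45+39.64)/2 × 2 = 87.09
  [4→10]: (39.64+10.16)/2 × 6 = 149.4
  [10→11]: (10.16+7.92)/2 × 1 = 9.04
  [11→11.5]: (7.92+6.99)/2 × 0.5 = 3.7275
  [11.5→12.5]: (6.99+5.44)/2 × 1 = 6.215
  Sum = 302.9225 mcg/mL·hr
F = (AUC_ev/D_ev)/(AUC_iv/D_iv) = (302.9225/37.5)/(314/25) = 8.07793/12.56 = 0.6431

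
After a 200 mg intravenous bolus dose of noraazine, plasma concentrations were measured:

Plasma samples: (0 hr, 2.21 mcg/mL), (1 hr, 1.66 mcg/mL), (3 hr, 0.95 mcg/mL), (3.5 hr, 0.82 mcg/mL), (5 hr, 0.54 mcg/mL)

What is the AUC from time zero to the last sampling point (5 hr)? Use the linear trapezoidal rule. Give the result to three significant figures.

AUC = 6.01 mcg/mL·hr

Trapezoidal AUC_0→5:
  [0→1]: (2.21+1.66)/2 × 1 = 1.935
  [1→3]: (1.66+0.95)/2 × 2 = 2.61
  [3→3.5]: (0.95+0.82)/2 × 0.5 = 0.4425
  [3.5→5]: (0.82+0.54)/2 × 1.5 = 1.02
  Sum = 6.0075 mcg/mL·hr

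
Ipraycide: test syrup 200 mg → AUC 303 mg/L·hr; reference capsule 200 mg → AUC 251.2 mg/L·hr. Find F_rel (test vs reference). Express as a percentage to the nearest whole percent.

F_rel = 121%

F_rel = (AUC_test/D_test) / (AUC_ref/D_ref)
      = (303/200) / (251.2/200)
      = 1.515 / 1.256 = 1.2062 = 120.62%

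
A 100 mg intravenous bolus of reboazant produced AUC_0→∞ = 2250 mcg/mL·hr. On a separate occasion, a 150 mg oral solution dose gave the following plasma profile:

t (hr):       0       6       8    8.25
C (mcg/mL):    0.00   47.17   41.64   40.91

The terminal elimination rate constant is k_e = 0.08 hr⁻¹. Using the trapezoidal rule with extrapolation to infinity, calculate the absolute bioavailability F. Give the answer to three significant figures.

Trapezoidal AUC_0→8.25 (oral solution):
  [0→6]: (0.00+47.17)/2 × 6 = 141.51
  [6→8]: (47.17+41.64)/2 × 2 = 88.81
  [8→8.25]: (41.64+40.91)/2 × 0.25 = 10.31875
  Sum = 240.63875 mcg/mL·hr
Tail: C_last/k_e = 40.91/0.08 = 511.375
AUC_0→∞ (oral solution) = 240.63875 + 511.375 = 752.01375 mcg/mL·hr
F = (AUC_ev/D_ev)/(AUC_iv/D_iv) = (752.01375/150)/(2250/100) = 5.013425/22.5 = 0.2228

F = 0.223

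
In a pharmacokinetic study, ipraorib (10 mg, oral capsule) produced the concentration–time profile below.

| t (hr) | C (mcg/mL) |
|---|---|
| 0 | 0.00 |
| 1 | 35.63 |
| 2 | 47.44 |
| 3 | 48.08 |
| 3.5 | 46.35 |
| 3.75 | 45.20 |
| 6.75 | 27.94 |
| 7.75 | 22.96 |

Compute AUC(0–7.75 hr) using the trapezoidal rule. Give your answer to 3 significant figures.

AUC = 277 mcg/mL·hr

Trapezoidal AUC_0→7.75:
  [0→1]: (0.00+35.63)/2 × 1 = 17.815
  [1→2]: (35.63+47.44)/2 × 1 = 41.535
  [2→3]: (47.44+48.08)/2 × 1 = 47.76
  [3→3.5]: (48.08+46.35)/2 × 0.5 = 23.6075
  [3.5→3.75]: (46.35+45.20)/2 × 0.25 = 11.44375
  [3.75→6.75]: (45.20+27.94)/2 × 3 = 109.71
  [6.75→7.75]: (27.94+22.96)/2 × 1 = 25.45
  Sum = 277.32125 mcg/mL·hr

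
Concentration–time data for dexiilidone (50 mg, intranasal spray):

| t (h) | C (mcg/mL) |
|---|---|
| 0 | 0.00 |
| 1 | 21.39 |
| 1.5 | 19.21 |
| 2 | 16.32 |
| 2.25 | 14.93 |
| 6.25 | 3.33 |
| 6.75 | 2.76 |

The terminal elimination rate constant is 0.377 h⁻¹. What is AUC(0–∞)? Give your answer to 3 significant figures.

AUC = 79.0 mcg/mL·h

Trapezoidal AUC_0→6.75:
  [0→1]: (0.00+21.39)/2 × 1 = 10.695
  [1→1.5]: (21.39+19.21)/2 × 0.5 = 10.15
  [1.5→2]: (19.21+16.32)/2 × 0.5 = 8.8825
  [2→2.25]: (16.32+14.93)/2 × 0.25 = 3.90625
  [2.25→6.25]: (14.93+3.33)/2 × 4 = 36.52
  [6.25→6.75]: (3.33+2.76)/2 × 0.5 = 1.5225
  Sum = 71.67625 mcg/mL·h
Extrapolated tail: C_last / k_e = 2.76 / 0.377 = 7.321
AUC_0→∞ = 71.67625 + 7.321 = 78.99725 mcg/mL·h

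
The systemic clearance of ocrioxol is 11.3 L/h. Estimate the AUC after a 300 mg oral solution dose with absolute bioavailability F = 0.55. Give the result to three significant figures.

AUC_0→∞ = F × Dose / CL
        = 0.55 × 300 / 11.3 = 14.6018 mg/L·h

AUC = 14.6 mg/L·h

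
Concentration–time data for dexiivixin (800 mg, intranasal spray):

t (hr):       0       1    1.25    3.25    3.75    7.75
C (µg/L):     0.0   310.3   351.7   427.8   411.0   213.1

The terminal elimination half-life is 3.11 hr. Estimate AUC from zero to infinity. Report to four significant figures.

AUC = 3431 µg/L·hr

Trapezoidal AUC_0→7.75:
  [0→1]: (0.0+310.3)/2 × 1 = 155.15
  [1→1.25]: (310.3+351.7)/2 × 0.25 = 82.75
  [1.25→3.25]: (351.7+427.8)/2 × 2 = 779.5
  [3.25→3.75]: (427.8+411.0)/2 × 0.5 = 209.7
  [3.75→7.75]: (411.0+213.1)/2 × 4 = 1248.2
  Sum = 2475.3 µg/L·hr
k_e = ln2 / t½ = 0.693147 / 3.11 = 0.2229 hr^-1
Extrapolated tail: C_last / k_e = 213.1 / 0.2229 = 956.034
AUC_0→∞ = 2475.3 + 956.034 = 3431.334 µg/L·hr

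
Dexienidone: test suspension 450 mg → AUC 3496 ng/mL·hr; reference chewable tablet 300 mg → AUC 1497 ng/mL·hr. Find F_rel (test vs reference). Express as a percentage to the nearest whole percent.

F_rel = 156%

F_rel = (AUC_test/D_test) / (AUC_ref/D_ref)
      = (3496/450) / (1497/300)
      = 7.76889 / 4.99 = 1.5569 = 155.69%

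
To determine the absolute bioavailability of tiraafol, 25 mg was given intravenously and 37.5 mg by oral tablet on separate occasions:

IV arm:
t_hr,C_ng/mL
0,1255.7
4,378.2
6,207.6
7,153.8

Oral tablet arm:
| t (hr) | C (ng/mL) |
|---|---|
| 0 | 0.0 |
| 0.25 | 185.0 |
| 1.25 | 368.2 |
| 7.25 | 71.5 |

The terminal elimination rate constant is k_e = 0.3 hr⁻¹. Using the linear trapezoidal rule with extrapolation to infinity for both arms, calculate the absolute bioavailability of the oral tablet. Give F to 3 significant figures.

Trapezoidal AUC_0→7 (IV):
  [0→4]: (1255.7+378.2)/2 × 4 = 3267.8
  [4→6]: (378.2+207.6)/2 × 2 = 585.8
  [6→7]: (207.6+153.8)/2 × 1 = 180.7
  Sum = 4034.3 ng/mL·hr
IV tail: 153.8/0.3 = 512.667; AUC_iv,0→∞ = 4034.3 + 512.667 = 4546.967 ng/mL·hr
Trapezoidal AUC_0→7.25 (oral tablet):
  [0→0.25]: (0.0+185.0)/2 × 0.25 = 23.125
  [0.25→1.25]: (185.0+368.2)/2 × 1 = 276.6
  [1.25→7.25]: (368.2+71.5)/2 × 6 = 1319.1
  Sum = 1618.825 ng/mL·hr
oral tablet tail: 71.5/0.3 = 238.333; AUC_ev,0→∞ = 1618.825 + 238.333 = 1857.158 ng/mL·hr
F = (AUC_ev/D_ev)/(AUC_iv/D_iv) = (1857.158/37.5)/(4546.967/25) = 49.5242/181.87868 = 0.2723

F = 0.272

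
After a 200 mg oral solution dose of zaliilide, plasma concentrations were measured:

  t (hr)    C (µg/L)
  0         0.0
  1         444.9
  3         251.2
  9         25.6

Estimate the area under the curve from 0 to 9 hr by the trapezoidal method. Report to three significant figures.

AUC = 1750 µg/L·hr

Trapezoidal AUC_0→9:
  [0→1]: (0.0+444.9)/2 × 1 = 222.45
  [1→3]: (444.9+251.2)/2 × 2 = 696.1
  [3→9]: (251.2+25.6)/2 × 6 = 830.4
  Sum = 1748.95 µg/L·hr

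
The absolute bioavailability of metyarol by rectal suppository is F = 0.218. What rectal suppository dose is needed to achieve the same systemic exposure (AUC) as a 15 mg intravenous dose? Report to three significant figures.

For equal systemic exposure: F × D_ev = D_iv
D_ev = D_iv / F = 15 / 0.218 = 68.8073 mg

D_rectal = 68.8 mg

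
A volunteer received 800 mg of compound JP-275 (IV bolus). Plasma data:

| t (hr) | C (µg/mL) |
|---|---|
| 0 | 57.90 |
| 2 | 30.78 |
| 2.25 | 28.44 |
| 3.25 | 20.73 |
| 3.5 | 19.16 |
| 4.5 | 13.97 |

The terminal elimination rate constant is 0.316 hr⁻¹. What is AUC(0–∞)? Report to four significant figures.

AUC = 186.4 µg/mL·hr

Trapezoidal AUC_0→4.5:
  [0→2]: (57.90+30.78)/2 × 2 = 88.68
  [2→2.25]: (30.78+28.44)/2 × 0.25 = 7.4025
  [2.25→3.25]: (28.44+20.73)/2 × 1 = 24.585
  [3.25→3.5]: (20.73+19.16)/2 × 0.25 = 4.98625
  [3.5→4.5]: (19.16+13.97)/2 × 1 = 16.565
  Sum = 142.21875 µg/mL·hr
Extrapolated tail: C_last / k_e = 13.97 / 0.316 = 44.209
AUC_0→∞ = 142.21875 + 44.209 = 186.42775 µg/mL·hr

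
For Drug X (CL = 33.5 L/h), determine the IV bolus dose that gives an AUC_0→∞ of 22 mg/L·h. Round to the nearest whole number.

Dose = 737 mg

Dose_iv = CL × AUC_0→∞
     = 33.5 × 22 = 737 mg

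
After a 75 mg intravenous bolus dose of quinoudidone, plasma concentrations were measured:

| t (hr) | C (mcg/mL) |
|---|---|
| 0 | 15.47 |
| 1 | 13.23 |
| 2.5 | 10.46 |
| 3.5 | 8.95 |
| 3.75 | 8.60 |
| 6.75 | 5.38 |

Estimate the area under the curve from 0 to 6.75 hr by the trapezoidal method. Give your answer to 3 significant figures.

Trapezoidal AUC_0→6.75:
  [0→1]: (15.47+13.23)/2 × 1 = 14.35
  [1→2.5]: (13.23+10.46)/2 × 1.5 = 17.7675
  [2.5→3.5]: (10.46+8.95)/2 × 1 = 9.705
  [3.5→3.75]: (8.95+8.60)/2 × 0.25 = 2.19375
  [3.75→6.75]: (8.60+5.38)/2 × 3 = 20.97
  Sum = 64.98625 mcg/mL·hr

AUC = 65.0 mcg/mL·hr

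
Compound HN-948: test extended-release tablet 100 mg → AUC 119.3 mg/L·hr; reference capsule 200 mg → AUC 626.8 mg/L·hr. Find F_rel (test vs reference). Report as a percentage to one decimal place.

F_rel = (AUC_test/D_test) / (AUC_ref/D_ref)
      = (119.3/100) / (626.8/200)
      = 1.193 / 3.134 = 0.3807 = 38.07%

F_rel = 38.1%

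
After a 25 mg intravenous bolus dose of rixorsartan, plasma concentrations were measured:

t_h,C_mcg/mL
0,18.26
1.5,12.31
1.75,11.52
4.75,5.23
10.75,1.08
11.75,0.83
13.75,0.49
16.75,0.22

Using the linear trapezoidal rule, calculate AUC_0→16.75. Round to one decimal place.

AUC = 73.3 mcg/mL·h

Trapezoidal AUC_0→16.75:
  [0→1.5]: (18.26+12.31)/2 × 1.5 = 22.9275
  [1.5→1.75]: (12.31+11.52)/2 × 0.25 = 2.97875
  [1.75→4.75]: (11.52+5.23)/2 × 3 = 25.125
  [4.75→10.75]: (5.23+1.08)/2 × 6 = 18.93
  [10.75→11.75]: (1.08+0.83)/2 × 1 = 0.955
  [11.75→13.75]: (0.83+0.49)/2 × 2 = 1.32
  [13.75→16.75]: (0.49+0.22)/2 × 3 = 1.065
  Sum = 73.30125 mcg/mL·h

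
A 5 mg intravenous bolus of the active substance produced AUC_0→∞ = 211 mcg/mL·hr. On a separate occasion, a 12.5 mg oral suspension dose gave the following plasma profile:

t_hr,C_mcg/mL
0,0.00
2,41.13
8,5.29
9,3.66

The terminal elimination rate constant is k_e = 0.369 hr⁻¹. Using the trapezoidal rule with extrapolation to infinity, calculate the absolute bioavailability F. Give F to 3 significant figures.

F = 0.369

Trapezoidal AUC_0→9 (oral suspension):
  [0→2]: (0.00+41.13)/2 × 2 = 41.13
  [2→8]: (41.13+5.29)/2 × 6 = 139.26
  [8→9]: (5.29+3.66)/2 × 1 = 4.475
  Sum = 184.865 mcg/mL·hr
Tail: C_last/k_e = 3.66/0.369 = 9.919
AUC_0→∞ (oral suspension) = 184.865 + 9.919 = 194.784 mcg/mL·hr
F = (AUC_ev/D_ev)/(AUC_iv/D_iv) = (194.784/12.5)/(211/5) = 15.58272/42.2 = 0.3693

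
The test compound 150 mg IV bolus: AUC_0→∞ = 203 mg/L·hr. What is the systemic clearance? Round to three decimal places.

CL = Dose_iv / AUC_0→∞
   = 150 / 203 = 0.738916 L/hr

CL = 0.739 L/hr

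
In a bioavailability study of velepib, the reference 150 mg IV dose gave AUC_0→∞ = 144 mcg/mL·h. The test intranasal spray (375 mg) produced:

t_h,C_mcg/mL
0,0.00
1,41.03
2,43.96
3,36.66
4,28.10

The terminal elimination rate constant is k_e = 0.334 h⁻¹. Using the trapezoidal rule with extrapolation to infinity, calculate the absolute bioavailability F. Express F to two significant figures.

Trapezoidal AUC_0→4 (intranasal spray):
  [0→1]: (0.00+41.03)/2 × 1 = 20.515
  [1→2]: (41.03+43.96)/2 × 1 = 42.495
  [2→3]: (43.96+36.66)/2 × 1 = 40.31
  [3→4]: (36.66+28.10)/2 × 1 = 32.38
  Sum = 135.7 mcg/mL·h
Tail: C_last/k_e = 28.10/0.334 = 84.132
AUC_0→∞ (intranasal spray) = 135.7 + 84.132 = 219.832 mcg/mL·h
F = (AUC_ev/D_ev)/(AUC_iv/D_iv) = (219.832/375)/(144/150) = 0.586219/0.96 = 0.6106

F = 0.61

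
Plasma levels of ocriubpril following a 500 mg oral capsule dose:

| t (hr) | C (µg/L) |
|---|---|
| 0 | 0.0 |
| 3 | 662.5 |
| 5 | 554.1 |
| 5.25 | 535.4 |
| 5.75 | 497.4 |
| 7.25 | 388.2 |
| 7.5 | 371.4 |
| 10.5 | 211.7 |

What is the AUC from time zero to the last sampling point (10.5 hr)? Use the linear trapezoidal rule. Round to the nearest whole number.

AUC = 4239 µg/L·hr

Trapezoidal AUC_0→10.5:
  [0→3]: (0.0+662.5)/2 × 3 = 993.75
  [3→5]: (662.5+554.1)/2 × 2 = 1216.6
  [5→5.25]: (554.1+535.4)/2 × 0.25 = 136.1875
  [5.25→5.75]: (535.4+497.4)/2 × 0.5 = 258.2
  [5.75→7.25]: (497.4+388.2)/2 × 1.5 = 664.2
  [7.25→7.5]: (388.2+371.4)/2 × 0.25 = 94.95
  [7.5→10.5]: (371.4+211.7)/2 × 3 = 874.65
  Sum = 4238.5375 µg/L·hr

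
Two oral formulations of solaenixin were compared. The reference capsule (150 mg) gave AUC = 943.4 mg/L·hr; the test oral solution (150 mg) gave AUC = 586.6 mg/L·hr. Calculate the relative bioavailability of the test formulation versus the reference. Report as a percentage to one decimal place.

F_rel = (AUC_test/D_test) / (AUC_ref/D_ref)
      = (586.6/150) / (943.4/150)
      = 3.91067 / 6.28933 = 0.6218 = 62.18%

F_rel = 62.2%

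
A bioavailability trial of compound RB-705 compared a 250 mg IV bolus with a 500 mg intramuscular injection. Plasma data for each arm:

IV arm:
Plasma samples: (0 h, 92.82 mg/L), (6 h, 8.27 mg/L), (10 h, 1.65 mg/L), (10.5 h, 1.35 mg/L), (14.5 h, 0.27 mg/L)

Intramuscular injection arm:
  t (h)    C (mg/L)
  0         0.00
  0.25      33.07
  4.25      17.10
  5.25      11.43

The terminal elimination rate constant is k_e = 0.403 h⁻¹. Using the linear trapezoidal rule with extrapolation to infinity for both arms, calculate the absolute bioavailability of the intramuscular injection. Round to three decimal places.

F = 0.224

Trapezoidal AUC_0→14.5 (IV):
  [0→6]: (92.82+8.27)/2 × 6 = 303.27
  [6→10]: (8.27+1.65)/2 × 4 = 19.84
  [10→10.5]: (1.65+1.35)/2 × 0.5 = 0.75
  [10.5→14.5]: (1.35+0.27)/2 × 4 = 3.24
  Sum = 327.1 mg/L·h
IV tail: 0.27/0.403 = 0.670; AUC_iv,0→∞ = 327.1 + 0.670 = 327.77 mg/L·h
Trapezoidal AUC_0→5.25 (intramuscular injection):
  [0→0.25]: (0.00+33.07)/2 × 0.25 = 4.13375
  [0.25→4.25]: (33.07+17.10)/2 × 4 = 100.34
  [4.25→5.25]: (17.10+11.43)/2 × 1 = 14.265
  Sum = 118.73875 mg/L·h
intramuscular injection tail: 11.43/0.403 = 28.362; AUC_ev,0→∞ = 118.73875 + 28.362 = 147.10075 mg/L·h
F = (AUC_ev/D_ev)/(AUC_iv/D_iv) = (147.10075/500)/(327.77/250) = 0.2942015/1.31108 = 0.2244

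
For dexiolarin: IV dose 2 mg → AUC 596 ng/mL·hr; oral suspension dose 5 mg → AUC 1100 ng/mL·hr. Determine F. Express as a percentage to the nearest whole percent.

F = (AUC_ev / D_ev) / (AUC_iv / D_iv)
  = (1100/5) / (596/2)
  = 220 / 298 = 0.7383
  = 73.83%

F = 74%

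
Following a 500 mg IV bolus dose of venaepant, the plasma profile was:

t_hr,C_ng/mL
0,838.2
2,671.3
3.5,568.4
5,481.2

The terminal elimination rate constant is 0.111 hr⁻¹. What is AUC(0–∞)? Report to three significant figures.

AUC = 7560 ng/mL·hr

Trapezoidal AUC_0→5:
  [0→2]: (838.2+671.3)/2 × 2 = 1509.5
  [2→3.5]: (671.3+568.4)/2 × 1.5 = 929.775
  [3.5→5]: (568.4+481.2)/2 × 1.5 = 787.2
  Sum = 3226.475 ng/mL·hr
Extrapolated tail: C_last / k_e = 481.2 / 0.111 = 4335.135
AUC_0→∞ = 3226.475 + 4335.135 = 7561.61 ng/mL·hr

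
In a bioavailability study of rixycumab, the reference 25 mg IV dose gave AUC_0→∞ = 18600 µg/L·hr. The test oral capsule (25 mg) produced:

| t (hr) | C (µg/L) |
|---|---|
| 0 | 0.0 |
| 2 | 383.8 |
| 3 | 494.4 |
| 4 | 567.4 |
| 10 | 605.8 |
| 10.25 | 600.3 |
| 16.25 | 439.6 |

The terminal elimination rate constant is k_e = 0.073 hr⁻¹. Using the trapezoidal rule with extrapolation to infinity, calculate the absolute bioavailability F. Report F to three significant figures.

Trapezoidal AUC_0→16.25 (oral capsule):
  [0→2]: (0.0+383.8)/2 × 2 = 383.8
  [2→3]: (383.8+494.4)/2 × 1 = 439.1
  [3→4]: (494.4+567.4)/2 × 1 = 530.9
  [4→10]: (567.4+605.8)/2 × 6 = 3519.6
  [10→10.25]: (605.8+600.3)/2 × 0.25 = 150.7625
  [10.25→16.25]: (600.3+439.6)/2 × 6 = 3119.7
  Sum = 8143.8625 µg/L·hr
Tail: C_last/k_e = 439.6/0.073 = 6021.918
AUC_0→∞ (oral capsule) = 8143.8625 + 6021.918 = 14165.7805 µg/L·hr
F = (AUC_ev/D_ev)/(AUC_iv/D_iv) = (14165.7805/25)/(18600/25) = 566.63122/744 = 0.7616

F = 0.762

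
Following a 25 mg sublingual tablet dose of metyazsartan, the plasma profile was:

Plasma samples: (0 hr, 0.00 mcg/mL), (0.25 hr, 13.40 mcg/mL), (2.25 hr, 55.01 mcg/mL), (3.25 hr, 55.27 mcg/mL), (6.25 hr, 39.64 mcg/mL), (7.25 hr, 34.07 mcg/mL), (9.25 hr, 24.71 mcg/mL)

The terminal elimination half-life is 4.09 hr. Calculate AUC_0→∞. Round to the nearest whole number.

AUC = 509 mcg/mL·hr

Trapezoidal AUC_0→9.25:
  [0→0.25]: (0.00+13.40)/2 × 0.25 = 1.675
  [0.25→2.25]: (13.40+55.01)/2 × 2 = 68.41
  [2.25→3.25]: (55.01+55.27)/2 × 1 = 55.14
  [3.25→6.25]: (55.27+39.64)/2 × 3 = 142.365
  [6.25→7.25]: (39.64+34.07)/2 × 1 = 36.855
  [7.25→9.25]: (34.07+24.71)/2 × 2 = 58.78
  Sum = 363.225 mcg/mL·hr
k_e = ln2 / t½ = 0.693147 / 4.09 = 0.1695 hr^-1
Extrapolated tail: C_last / k_e = 24.71 / 0.1695 = 145.782
AUC_0→∞ = 363.225 + 145.782 = 509.007 mcg/mL·hr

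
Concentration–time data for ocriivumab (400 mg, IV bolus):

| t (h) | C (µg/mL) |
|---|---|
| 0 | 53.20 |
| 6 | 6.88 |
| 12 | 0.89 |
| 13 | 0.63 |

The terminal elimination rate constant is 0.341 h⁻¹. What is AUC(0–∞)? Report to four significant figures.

Trapezoidal AUC_0→13:
  [0→6]: (53.20+6.88)/2 × 6 = 180.24
  [6→12]: (6.88+0.89)/2 × 6 = 23.31
  [12→13]: (0.89+0.63)/2 × 1 = 0.76
  Sum = 204.31 µg/mL·h
Extrapolated tail: C_last / k_e = 0.63 / 0.341 = 1.848
AUC_0→∞ = 204.31 + 1.848 = 206.158 µg/mL·h

AUC = 206.2 µg/mL·h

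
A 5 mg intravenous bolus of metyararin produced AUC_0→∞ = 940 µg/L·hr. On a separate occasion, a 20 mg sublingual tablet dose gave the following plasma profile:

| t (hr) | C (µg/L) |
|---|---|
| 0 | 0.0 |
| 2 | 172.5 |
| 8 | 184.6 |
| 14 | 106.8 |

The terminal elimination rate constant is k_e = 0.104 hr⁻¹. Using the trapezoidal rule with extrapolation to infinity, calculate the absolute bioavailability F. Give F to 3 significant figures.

F = 0.836

Trapezoidal AUC_0→14 (sublingual tablet):
  [0→2]: (0.0+172.5)/2 × 2 = 172.5
  [2→8]: (172.5+184.6)/2 × 6 = 1071.3
  [8→14]: (184.6+106.8)/2 × 6 = 874.2
  Sum = 2118.0 µg/L·hr
Tail: C_last/k_e = 106.8/0.104 = 1026.923
AUC_0→∞ (sublingual tablet) = 2118.0 + 1026.923 = 3144.923 µg/L·hr
F = (AUC_ev/D_ev)/(AUC_iv/D_iv) = (3144.923/20)/(940/5) = 157.24615/188 = 0.8364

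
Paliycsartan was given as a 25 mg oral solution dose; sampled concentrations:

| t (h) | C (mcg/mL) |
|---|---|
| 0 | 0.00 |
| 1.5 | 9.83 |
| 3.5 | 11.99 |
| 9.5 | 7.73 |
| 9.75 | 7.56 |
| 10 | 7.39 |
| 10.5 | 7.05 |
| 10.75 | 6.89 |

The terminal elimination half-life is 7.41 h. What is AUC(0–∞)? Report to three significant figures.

Trapezoidal AUC_0→10.75:
  [0→1.5]: (0.00+9.83)/2 × 1.5 = 7.3725
  [1.5→3.5]: (9.83+11.99)/2 × 2 = 21.82
  [3.5→9.5]: (11.99+7.73)/2 × 6 = 59.16
  [9.5→9.75]: (7.73+7.56)/2 × 0.25 = 1.91125
  [9.75→10]: (7.56+7.39)/2 × 0.25 = 1.86875
  [10→10.5]: (7.39+7.05)/2 × 0.5 = 3.61
  [10.5→10.75]: (7.05+6.89)/2 × 0.25 = 1.7425
  Sum = 97.485 mcg/mL·h
k_e = ln2 / t½ = 0.693147 / 7.41 = 0.0935 h^-1
Extrapolated tail: C_last / k_e = 6.89 / 0.0935 = 73.690
AUC_0→∞ = 97.485 + 73.690 = 171.175 mcg/mL·h

AUC = 171 mcg/mL·h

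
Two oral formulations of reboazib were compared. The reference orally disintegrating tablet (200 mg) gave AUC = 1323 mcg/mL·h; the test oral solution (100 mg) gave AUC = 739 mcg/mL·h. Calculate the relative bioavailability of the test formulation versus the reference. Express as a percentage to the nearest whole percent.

F_rel = 112%

F_rel = (AUC_test/D_test) / (AUC_ref/D_ref)
      = (739/100) / (1323/200)
      = 7.39 / 6.615 = 1.1172 = 111.72%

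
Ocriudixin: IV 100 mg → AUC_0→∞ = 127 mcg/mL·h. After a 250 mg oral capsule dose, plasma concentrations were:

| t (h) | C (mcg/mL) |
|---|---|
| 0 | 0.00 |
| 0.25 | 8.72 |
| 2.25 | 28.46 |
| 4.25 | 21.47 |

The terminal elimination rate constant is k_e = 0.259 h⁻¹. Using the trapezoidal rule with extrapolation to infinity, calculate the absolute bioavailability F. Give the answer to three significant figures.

F = 0.539

Trapezoidal AUC_0→4.25 (oral capsule):
  [0→0.25]: (0.00+8.72)/2 × 0.25 = 1.09
  [0.25→2.25]: (8.72+28.46)/2 × 2 = 37.18
  [2.25→4.25]: (28.46+21.47)/2 × 2 = 49.93
  Sum = 88.2 mcg/mL·h
Tail: C_last/k_e = 21.47/0.259 = 82.896
AUC_0→∞ (oral capsule) = 88.2 + 82.896 = 171.096 mcg/mL·h
F = (AUC_ev/D_ev)/(AUC_iv/D_iv) = (171.096/250)/(127/100) = 0.684384/1.27 = 0.5389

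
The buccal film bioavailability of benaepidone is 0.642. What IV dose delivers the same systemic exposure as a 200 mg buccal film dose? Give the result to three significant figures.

D_iv = 128 mg

Systemic exposure from an extravascular dose = F × D_ev, so the equivalent IV dose is F × D_ev.
D_iv = F × D_ev = 0.642 × 200 = 128.4 mg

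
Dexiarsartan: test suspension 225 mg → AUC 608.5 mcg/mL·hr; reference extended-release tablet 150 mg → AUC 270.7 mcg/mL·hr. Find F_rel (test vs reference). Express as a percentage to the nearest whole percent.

F_rel = (AUC_test/D_test) / (AUC_ref/D_ref)
      = (608.5/225) / (270.7/150)
      = 2.70444 / 1.80467 = 1.4986 = 149.86%

F_rel = 150%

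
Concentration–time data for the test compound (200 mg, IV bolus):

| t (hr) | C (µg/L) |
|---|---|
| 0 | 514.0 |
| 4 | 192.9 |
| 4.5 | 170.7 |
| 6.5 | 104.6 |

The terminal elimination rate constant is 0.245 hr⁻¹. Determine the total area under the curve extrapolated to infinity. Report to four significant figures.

Trapezoidal AUC_0→6.5:
  [0→4]: (514.0+192.9)/2 × 4 = 1413.8
  [4→4.5]: (192.9+170.7)/2 × 0.5 = 90.9
  [4.5→6.5]: (170.7+104.6)/2 × 2 = 275.3
  Sum = 1780.0 µg/L·hr
Extrapolated tail: C_last / k_e = 104.6 / 0.245 = 426.939
AUC_0→∞ = 1780.0 + 426.939 = 2206.939 µg/L·hr

AUC = 2207 µg/L·hr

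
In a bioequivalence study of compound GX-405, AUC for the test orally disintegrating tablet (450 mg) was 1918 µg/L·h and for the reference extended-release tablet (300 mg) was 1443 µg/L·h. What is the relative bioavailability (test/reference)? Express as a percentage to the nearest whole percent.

F_rel = (AUC_test/D_test) / (AUC_ref/D_ref)
      = (1918/450) / (1443/300)
      = 4.26222 / 4.81 = 0.8861 = 88.61%

F_rel = 89%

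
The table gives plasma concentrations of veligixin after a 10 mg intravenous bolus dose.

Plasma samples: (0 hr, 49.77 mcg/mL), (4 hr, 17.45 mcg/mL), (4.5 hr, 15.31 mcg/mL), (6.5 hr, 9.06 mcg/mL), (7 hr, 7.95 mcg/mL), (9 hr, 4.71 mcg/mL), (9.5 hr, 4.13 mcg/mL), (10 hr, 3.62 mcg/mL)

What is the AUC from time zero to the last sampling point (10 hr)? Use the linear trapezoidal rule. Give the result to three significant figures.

Trapezoidal AUC_0→10:
  [0→4]: (49.77+17.45)/2 × 4 = 134.44
  [4→4.5]: (17.45+15.31)/2 × 0.5 = 8.19
  [4.5→6.5]: (15.31+9.06)/2 × 2 = 24.37
  [6.5→7]: (9.06+7.95)/2 × 0.5 = 4.2525
  [7→9]: (7.95+4.71)/2 × 2 = 12.66
  [9→9.5]: (4.71+4.13)/2 × 0.5 = 2.21
  [9.5→10]: (4.13+3.62)/2 × 0.5 = 1.9375
  Sum = 188.06 mcg/mL·hr

AUC = 188 mcg/mL·hr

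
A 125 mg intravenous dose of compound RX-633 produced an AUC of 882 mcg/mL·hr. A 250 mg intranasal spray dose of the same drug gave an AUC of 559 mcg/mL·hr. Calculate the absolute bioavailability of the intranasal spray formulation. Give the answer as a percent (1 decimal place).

F = (AUC_ev / D_ev) / (AUC_iv / D_iv)
  = (559/250) / (882/125)
  = 2.236 / 7.056 = 0.3169
  = 31.69%

F = 31.7%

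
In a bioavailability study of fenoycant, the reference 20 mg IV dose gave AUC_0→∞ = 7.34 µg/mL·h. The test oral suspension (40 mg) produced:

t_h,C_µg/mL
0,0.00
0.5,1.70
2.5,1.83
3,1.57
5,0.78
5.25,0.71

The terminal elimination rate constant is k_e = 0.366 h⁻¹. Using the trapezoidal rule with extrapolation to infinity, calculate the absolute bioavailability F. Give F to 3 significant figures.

Trapezoidal AUC_0→5.25 (oral suspension):
  [0→0.5]: (0.00+1.70)/2 × 0.5 = 0.425
  [0.5→2.5]: (1.70+1.83)/2 × 2 = 3.53
  [2.5→3]: (1.83+1.57)/2 × 0.5 = 0.85
  [3→5]: (1.57+0.78)/2 × 2 = 2.35
  [5→5.25]: (0.78+0.71)/2 × 0.25 = 0.18625
  Sum = 7.34125 µg/mL·h
Tail: C_last/k_e = 0.71/0.366 = 1.940
AUC_0→∞ (oral suspension) = 7.34125 + 1.940 = 9.28125 µg/mL·h
F = (AUC_ev/D_ev)/(AUC_iv/D_iv) = (9.28125/40)/(7.34/20) = 0.23203125/0.367 = 0.6322

F = 0.632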